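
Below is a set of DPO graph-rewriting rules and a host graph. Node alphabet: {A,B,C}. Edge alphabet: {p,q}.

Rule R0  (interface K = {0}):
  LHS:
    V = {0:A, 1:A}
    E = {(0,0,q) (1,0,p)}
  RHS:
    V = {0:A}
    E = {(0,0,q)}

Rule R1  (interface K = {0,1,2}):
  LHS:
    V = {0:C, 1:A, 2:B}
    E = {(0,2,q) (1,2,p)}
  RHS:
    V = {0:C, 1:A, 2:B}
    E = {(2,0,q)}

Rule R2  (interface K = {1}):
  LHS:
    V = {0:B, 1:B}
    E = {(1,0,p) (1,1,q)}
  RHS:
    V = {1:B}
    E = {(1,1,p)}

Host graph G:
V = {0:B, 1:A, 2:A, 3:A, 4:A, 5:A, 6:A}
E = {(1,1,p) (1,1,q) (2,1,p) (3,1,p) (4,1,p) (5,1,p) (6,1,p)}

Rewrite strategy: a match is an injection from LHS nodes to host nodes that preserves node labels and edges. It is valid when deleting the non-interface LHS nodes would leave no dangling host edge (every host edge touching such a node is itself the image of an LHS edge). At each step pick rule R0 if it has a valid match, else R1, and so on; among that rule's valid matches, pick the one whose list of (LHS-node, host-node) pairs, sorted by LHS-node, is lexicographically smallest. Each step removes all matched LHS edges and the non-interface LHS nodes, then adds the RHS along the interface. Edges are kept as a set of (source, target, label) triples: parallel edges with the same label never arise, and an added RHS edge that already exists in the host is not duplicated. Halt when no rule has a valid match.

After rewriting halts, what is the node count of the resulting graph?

Answer: 2

Derivation:
initial: |V|=7 |E|=7  E = 1-p->1 1-q->1 2-p->1 3-p->1 4-p->1 5-p->1 6-p->1
step 1: apply R0 at {0↦1, 1↦2}  → |V|=6 |E|=6  E = 1-p->1 1-q->1 3-p->1 4-p->1 5-p->1 6-p->1
step 2: apply R0 at {0↦1, 1↦3}  → |V|=5 |E|=5  E = 1-p->1 1-q->1 4-p->1 5-p->1 6-p->1
step 3: apply R0 at {0↦1, 1↦4}  → |V|=4 |E|=4  E = 1-p->1 1-q->1 5-p->1 6-p->1
step 4: apply R0 at {0↦1, 1↦5}  → |V|=3 |E|=3  E = 1-p->1 1-q->1 6-p->1
step 5: apply R0 at {0↦1, 1↦6}  → |V|=2 |E|=2  E = 1-p->1 1-q->1
final graph: no rule applies after step 5
NF nodes: {0:B, 1:A}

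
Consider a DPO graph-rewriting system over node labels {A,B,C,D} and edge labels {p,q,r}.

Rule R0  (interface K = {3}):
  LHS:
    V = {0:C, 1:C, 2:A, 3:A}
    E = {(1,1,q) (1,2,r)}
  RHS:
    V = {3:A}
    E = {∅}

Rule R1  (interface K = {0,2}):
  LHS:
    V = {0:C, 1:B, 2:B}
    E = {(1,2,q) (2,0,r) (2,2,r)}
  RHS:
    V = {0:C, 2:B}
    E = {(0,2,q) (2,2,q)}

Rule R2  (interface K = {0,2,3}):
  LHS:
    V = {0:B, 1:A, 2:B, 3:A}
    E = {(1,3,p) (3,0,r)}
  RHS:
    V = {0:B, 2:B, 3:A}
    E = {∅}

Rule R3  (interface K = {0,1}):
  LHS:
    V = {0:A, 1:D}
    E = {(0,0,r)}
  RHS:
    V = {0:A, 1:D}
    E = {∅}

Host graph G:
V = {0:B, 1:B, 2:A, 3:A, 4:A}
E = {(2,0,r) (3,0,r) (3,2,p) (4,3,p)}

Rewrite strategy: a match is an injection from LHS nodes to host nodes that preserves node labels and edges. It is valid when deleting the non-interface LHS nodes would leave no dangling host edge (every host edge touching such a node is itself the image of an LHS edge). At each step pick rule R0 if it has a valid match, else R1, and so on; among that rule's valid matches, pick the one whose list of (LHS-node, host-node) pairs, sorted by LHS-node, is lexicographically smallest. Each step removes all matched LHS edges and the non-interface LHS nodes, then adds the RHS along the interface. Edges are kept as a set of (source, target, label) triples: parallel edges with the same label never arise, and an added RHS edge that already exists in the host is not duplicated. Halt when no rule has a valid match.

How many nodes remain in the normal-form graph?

[0] host  ⇒  5 nodes, 4 edges  {2-r->0 3-r->0 3-p->2 4-p->3}
[1] R2 @ {0↦0, 1↦4, 2↦1, 3↦3}  ⇒  4 nodes, 2 edges  {2-r->0 3-p->2}
[2] R2 @ {0↦0, 1↦3, 2↦1, 3↦2}  ⇒  3 nodes, 0 edges  {∅}
halt: no rule applies after step 2
NF nodes: {0:B, 1:B, 2:A}

Answer: 3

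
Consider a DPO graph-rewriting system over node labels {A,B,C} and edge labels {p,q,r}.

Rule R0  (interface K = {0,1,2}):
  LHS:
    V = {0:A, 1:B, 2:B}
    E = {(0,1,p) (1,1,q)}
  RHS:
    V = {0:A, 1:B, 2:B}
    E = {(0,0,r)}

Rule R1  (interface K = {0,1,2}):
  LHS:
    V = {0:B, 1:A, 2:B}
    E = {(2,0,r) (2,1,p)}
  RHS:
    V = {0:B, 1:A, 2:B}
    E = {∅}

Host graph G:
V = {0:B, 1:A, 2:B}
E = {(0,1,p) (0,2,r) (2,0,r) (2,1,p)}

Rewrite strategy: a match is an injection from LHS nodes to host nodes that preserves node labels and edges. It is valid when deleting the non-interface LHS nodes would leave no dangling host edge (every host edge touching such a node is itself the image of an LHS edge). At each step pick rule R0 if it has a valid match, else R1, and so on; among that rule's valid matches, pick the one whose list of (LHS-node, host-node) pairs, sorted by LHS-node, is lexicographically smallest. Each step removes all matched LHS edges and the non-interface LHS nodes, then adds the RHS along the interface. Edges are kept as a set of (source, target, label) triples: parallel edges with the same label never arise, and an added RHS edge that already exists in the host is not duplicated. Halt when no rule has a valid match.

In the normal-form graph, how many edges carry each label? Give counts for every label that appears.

Answer: (no edges)

Derivation:
start.  V:3 E:4  edges: 0-p->1 0-r->2 2-r->0 2-p->1
1. fire R1 via {0↦0, 1↦1, 2↦2}  →  V:3 E:2  edges: 0-p->1 0-r->2
2. fire R1 via {0↦2, 1↦1, 2↦0}  →  V:3 E:0  edges: ∅
halt: no rule applies after step 2
NF edges: []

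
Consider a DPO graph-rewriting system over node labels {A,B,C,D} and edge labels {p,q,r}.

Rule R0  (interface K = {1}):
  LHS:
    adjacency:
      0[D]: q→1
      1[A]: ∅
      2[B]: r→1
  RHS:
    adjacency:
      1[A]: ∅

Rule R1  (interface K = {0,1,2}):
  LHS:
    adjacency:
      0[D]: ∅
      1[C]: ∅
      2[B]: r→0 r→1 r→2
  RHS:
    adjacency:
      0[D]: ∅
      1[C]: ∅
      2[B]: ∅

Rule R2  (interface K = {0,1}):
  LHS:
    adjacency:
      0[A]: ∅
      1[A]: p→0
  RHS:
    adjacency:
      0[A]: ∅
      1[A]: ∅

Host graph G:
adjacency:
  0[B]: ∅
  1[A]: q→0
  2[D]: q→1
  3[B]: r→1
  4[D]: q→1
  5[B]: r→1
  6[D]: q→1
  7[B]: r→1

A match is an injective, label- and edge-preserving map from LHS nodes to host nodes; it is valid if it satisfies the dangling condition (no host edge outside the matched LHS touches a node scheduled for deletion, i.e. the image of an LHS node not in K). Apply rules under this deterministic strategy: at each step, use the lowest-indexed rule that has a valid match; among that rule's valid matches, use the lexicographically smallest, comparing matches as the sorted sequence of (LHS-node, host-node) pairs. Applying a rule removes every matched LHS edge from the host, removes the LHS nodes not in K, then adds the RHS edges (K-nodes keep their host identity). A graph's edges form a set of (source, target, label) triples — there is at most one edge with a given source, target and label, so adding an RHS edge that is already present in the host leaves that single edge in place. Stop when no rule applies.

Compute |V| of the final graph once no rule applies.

Answer: 2

Derivation:
start.  V:8 E:7  edges: 1-q->0 2-q->1 3-r->1 4-q->1 5-r->1 6-q->1 7-r->1
1. fire R0 via {0↦2, 1↦1, 2↦3}  →  V:6 E:5  edges: 1-q->0 4-q->1 5-r->1 6-q->1 7-r->1
2. fire R0 via {0↦4, 1↦1, 2↦5}  →  V:4 E:3  edges: 1-q->0 6-q->1 7-r->1
3. fire R0 via {0↦6, 1↦1, 2↦7}  →  V:2 E:1  edges: 1-q->0
halt: no rule applies after step 3
NF nodes: {0:B, 1:A}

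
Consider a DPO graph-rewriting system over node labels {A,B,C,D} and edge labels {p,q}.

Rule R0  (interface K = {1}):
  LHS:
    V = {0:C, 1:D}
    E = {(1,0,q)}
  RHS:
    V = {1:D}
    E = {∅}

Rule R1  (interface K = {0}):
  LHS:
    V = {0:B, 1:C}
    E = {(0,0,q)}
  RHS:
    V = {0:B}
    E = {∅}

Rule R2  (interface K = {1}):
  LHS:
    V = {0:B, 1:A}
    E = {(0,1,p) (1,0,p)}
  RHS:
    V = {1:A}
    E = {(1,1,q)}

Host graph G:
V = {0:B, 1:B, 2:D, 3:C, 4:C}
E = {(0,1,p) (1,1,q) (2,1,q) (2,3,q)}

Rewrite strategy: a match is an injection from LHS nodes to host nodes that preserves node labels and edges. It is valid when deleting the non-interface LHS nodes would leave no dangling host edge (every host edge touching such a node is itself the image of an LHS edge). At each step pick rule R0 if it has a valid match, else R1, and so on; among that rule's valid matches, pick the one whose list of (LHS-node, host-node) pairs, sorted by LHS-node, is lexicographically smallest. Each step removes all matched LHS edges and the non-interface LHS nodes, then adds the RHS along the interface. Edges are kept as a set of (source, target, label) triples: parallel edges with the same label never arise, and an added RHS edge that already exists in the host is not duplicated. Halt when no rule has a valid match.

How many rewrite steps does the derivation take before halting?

initial: |V|=5 |E|=4  E = 0-p->1 1-q->1 2-q->1 2-q->3
step 1: apply R0 at {0↦3, 1↦2}  → |V|=4 |E|=3  E = 0-p->1 1-q->1 2-q->1
step 2: apply R1 at {0↦1, 1↦4}  → |V|=3 |E|=2  E = 0-p->1 2-q->1
halt: no rule applies after step 2

Answer: 2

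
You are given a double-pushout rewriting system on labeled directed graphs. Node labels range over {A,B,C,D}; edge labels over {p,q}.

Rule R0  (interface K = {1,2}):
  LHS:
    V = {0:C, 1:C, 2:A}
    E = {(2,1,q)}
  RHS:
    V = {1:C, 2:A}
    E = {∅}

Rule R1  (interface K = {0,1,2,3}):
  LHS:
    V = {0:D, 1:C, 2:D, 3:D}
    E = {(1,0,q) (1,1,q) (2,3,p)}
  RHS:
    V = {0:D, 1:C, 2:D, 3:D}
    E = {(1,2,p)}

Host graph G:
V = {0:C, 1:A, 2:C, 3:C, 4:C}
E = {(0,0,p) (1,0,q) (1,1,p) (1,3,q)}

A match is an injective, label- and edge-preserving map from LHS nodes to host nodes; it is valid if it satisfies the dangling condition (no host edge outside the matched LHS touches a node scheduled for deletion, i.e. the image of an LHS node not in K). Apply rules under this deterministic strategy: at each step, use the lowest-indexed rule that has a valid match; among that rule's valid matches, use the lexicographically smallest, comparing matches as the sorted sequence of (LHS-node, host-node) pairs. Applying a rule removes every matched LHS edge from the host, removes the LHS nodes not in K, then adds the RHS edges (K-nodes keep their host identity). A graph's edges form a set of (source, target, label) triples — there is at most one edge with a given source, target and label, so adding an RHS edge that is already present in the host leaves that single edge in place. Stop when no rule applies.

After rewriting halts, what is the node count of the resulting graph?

initial: |V|=5 |E|=4  E = 0-p->0 1-q->0 1-p->1 1-q->3
step 1: apply R0 at {0↦2, 1↦0, 2↦1}  → |V|=4 |E|=3  E = 0-p->0 1-p->1 1-q->3
step 2: apply R0 at {0↦4, 1↦3, 2↦1}  → |V|=3 |E|=2  E = 0-p->0 1-p->1
normal form: no rule applies after step 2
NF nodes: {0:C, 1:A, 3:C}

Answer: 3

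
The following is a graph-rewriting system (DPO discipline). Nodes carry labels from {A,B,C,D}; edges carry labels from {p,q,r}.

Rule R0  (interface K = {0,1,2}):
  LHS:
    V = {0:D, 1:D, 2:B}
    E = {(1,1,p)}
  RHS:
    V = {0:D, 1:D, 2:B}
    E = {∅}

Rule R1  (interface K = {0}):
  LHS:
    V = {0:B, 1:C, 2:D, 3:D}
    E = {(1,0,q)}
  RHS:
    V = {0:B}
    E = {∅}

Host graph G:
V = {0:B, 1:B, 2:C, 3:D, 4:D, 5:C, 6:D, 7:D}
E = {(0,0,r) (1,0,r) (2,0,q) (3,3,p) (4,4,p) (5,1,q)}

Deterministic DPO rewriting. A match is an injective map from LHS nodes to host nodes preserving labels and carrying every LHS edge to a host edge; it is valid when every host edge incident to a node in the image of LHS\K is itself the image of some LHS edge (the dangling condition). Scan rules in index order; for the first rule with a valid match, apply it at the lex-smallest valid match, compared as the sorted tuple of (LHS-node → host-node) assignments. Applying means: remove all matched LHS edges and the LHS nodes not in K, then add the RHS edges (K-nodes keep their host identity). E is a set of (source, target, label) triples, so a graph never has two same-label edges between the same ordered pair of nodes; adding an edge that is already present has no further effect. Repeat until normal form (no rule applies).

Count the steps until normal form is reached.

Answer: 4

Derivation:
initial: |V|=8 |E|=6  E = 0-r->0 1-r->0 2-q->0 3-p->3 4-p->4 5-q->1
step 1: apply R0 at {0↦3, 1↦4, 2↦0}  → |V|=8 |E|=5  E = 0-r->0 1-r->0 2-q->0 3-p->3 5-q->1
step 2: apply R0 at {0↦4, 1↦3, 2↦0}  → |V|=8 |E|=4  E = 0-r->0 1-r->0 2-q->0 5-q->1
step 3: apply R1 at {0↦0, 1↦2, 2↦3, 3↦4}  → |V|=5 |E|=3  E = 0-r->0 1-r->0 5-q->1
step 4: apply R1 at {0↦1, 1↦5, 2↦6, 3↦7}  → |V|=2 |E|=2  E = 0-r->0 1-r->0
normal form: no rule applies after step 4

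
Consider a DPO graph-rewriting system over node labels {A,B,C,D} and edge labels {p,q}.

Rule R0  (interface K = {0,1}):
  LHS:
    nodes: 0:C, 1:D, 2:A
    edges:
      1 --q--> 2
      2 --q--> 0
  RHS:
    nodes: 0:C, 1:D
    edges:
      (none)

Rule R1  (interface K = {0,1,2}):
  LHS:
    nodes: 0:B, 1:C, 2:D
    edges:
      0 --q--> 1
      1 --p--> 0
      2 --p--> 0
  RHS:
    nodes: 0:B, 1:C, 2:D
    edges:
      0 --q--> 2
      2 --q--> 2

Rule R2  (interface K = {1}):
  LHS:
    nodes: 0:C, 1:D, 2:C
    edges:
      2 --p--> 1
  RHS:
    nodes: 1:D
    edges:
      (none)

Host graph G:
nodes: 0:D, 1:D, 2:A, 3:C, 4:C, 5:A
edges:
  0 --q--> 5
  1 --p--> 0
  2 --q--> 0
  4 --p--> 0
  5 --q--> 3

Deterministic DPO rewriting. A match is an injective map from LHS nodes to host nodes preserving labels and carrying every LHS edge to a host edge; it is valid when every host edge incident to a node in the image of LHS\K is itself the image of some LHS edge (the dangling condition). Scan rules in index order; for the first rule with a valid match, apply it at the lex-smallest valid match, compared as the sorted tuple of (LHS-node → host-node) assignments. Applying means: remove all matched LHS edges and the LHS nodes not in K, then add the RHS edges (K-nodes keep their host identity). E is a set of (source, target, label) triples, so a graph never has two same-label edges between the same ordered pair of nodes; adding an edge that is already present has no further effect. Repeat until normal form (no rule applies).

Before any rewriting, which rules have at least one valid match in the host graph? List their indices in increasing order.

R0: 1 valid match — {0↦3, 1↦0, 2↦5}
R1: no valid match — LHS pattern not found
R2: no valid match — 1 raw match, all fail dangling condition

Answer: [R0]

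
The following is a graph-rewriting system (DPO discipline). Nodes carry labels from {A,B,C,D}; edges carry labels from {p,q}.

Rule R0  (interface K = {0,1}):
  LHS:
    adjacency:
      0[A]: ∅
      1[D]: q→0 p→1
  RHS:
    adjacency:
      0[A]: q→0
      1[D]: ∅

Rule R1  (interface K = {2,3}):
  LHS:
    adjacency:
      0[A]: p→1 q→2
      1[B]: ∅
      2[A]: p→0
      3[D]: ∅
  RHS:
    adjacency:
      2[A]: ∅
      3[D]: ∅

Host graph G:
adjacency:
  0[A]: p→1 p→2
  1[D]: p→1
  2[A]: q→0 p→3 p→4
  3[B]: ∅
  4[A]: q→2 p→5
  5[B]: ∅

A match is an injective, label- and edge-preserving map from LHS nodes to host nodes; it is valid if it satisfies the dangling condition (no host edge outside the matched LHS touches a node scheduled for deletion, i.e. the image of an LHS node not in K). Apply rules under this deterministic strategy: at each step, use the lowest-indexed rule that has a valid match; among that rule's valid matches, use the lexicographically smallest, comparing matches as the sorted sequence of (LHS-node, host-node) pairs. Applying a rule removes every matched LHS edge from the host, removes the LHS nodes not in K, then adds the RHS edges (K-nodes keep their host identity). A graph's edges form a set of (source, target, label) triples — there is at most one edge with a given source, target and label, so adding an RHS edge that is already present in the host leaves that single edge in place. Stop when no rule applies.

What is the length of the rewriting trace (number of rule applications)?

[0] host  ⇒  6 nodes, 8 edges  {0-p->1 0-p->2 1-p->1 2-q->0 2-p->3 2-p->4 4-q->2 4-p->5}
[1] R1 @ {0↦4, 1↦5, 2↦2, 3↦1}  ⇒  4 nodes, 5 edges  {0-p->1 0-p->2 1-p->1 2-q->0 2-p->3}
[2] R1 @ {0↦2, 1↦3, 2↦0, 3↦1}  ⇒  2 nodes, 2 edges  {0-p->1 1-p->1}
normal form: no rule applies after step 2

Answer: 2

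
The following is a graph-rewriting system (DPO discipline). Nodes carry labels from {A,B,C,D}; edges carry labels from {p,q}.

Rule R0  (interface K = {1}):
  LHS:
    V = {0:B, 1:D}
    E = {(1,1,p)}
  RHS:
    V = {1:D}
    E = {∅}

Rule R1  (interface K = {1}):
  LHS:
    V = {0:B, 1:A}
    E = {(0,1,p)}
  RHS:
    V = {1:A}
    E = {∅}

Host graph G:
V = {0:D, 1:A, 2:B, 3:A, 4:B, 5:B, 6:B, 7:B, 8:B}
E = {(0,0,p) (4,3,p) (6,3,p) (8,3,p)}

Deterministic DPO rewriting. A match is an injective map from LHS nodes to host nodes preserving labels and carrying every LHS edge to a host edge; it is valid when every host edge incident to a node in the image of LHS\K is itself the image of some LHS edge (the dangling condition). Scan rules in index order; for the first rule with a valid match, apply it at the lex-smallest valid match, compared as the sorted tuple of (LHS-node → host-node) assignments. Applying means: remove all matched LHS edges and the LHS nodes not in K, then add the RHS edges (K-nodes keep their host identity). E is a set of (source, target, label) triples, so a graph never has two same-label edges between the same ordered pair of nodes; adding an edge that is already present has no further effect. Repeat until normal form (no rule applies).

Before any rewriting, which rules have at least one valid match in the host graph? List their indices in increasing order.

R0: 3 valid matches — {0↦2, 1↦0}, {0↦5, 1↦0}, {0↦7, 1↦0}
R1: 3 valid matches — {0↦4, 1↦3}, {0↦6, 1↦3}, {0↦8, 1↦3}

Answer: [R0,R1]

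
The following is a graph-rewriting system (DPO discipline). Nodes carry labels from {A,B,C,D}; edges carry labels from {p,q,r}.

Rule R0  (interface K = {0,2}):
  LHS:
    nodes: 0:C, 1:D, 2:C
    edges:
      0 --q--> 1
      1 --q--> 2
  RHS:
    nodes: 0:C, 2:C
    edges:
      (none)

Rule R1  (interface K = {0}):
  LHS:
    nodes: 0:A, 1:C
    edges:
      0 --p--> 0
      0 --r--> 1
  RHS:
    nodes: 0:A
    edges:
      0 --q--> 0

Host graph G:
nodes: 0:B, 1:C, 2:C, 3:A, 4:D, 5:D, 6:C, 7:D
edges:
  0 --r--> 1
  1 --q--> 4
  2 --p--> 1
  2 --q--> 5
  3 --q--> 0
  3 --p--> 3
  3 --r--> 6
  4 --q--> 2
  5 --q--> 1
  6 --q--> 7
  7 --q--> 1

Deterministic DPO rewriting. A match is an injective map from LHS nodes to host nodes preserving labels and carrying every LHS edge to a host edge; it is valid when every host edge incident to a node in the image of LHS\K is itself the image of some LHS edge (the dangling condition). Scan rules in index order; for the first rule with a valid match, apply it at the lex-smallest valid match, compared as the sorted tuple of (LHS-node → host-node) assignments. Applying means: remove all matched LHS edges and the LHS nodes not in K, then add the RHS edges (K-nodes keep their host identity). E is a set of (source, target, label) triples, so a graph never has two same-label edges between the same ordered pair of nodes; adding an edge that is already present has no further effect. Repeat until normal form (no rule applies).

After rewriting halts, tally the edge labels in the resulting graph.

Answer: p:1 q:2 r:1

Derivation:
initial: |V|=8 |E|=11  E = 0-r->1 1-q->4 2-p->1 2-q->5 3-q->0 3-p->3 3-r->6 4-q->2 5-q->1 6-q->7 7-q->1
step 1: apply R0 at {0↦1, 1↦4, 2↦2}  → |V|=7 |E|=9  E = 0-r->1 2-p->1 2-q->5 3-q->0 3-p->3 3-r->6 5-q->1 6-q->7 7-q->1
step 2: apply R0 at {0↦2, 1↦5, 2↦1}  → |V|=6 |E|=7  E = 0-r->1 2-p->1 3-q->0 3-p->3 3-r->6 6-q->7 7-q->1
step 3: apply R0 at {0↦6, 1↦7, 2↦1}  → |V|=5 |E|=5  E = 0-r->1 2-p->1 3-q->0 3-p->3 3-r->6
step 4: apply R1 at {0↦3, 1↦6}  → |V|=4 |E|=4  E = 0-r->1 2-p->1 3-q->0 3-q->3
final graph: no rule applies after step 4
NF edges: [(0, 1, 'r'), (2, 1, 'p'), (3, 0, 'q'), (3, 3, 'q')]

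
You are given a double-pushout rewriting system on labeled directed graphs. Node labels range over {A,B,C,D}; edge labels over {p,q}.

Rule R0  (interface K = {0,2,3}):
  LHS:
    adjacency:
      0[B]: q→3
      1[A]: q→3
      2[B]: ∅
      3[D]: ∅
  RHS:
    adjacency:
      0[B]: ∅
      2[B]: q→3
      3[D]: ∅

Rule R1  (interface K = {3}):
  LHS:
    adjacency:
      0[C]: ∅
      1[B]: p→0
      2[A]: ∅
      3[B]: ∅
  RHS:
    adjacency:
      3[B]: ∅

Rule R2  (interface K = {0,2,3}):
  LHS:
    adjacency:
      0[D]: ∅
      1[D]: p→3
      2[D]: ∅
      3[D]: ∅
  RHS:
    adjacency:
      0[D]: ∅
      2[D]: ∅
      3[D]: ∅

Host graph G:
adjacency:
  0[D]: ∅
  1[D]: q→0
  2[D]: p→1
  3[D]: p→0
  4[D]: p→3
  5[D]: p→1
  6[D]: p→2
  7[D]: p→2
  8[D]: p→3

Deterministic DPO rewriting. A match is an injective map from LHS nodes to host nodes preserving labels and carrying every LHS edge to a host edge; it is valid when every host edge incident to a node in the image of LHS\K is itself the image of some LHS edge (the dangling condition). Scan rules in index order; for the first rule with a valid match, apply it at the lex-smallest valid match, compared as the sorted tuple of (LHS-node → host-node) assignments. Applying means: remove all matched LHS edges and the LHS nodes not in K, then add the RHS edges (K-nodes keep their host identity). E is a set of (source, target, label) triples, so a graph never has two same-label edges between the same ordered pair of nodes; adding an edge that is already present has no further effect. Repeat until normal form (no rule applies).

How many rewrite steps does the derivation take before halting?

Answer: 6

Rewrite trace:
[0] host  ⇒  9 nodes, 8 edges  {1-q->0 2-p->1 3-p->0 4-p->3 5-p->1 6-p->2 7-p->2 8-p->3}
[1] R2 @ {0↦0, 1↦4, 2↦1, 3↦3}  ⇒  8 nodes, 7 edges  {1-q->0 2-p->1 3-p->0 5-p->1 6-p->2 7-p->2 8-p->3}
[2] R2 @ {0↦0, 1↦5, 2↦2, 3↦1}  ⇒  7 nodes, 6 edges  {1-q->0 2-p->1 3-p->0 6-p->2 7-p->2 8-p->3}
[3] R2 @ {0↦0, 1↦6, 2↦1, 3↦2}  ⇒  6 nodes, 5 edges  {1-q->0 2-p->1 3-p->0 7-p->2 8-p->3}
[4] R2 @ {0↦0, 1↦7, 2↦1, 3↦2}  ⇒  5 nodes, 4 edges  {1-q->0 2-p->1 3-p->0 8-p->3}
[5] R2 @ {0↦0, 1↦2, 2↦3, 3↦1}  ⇒  4 nodes, 3 edges  {1-q->0 3-p->0 8-p->3}
[6] R2 @ {0↦0, 1↦8, 2↦1, 3↦3}  ⇒  3 nodes, 2 edges  {1-q->0 3-p->0}
halt: no rule applies after step 6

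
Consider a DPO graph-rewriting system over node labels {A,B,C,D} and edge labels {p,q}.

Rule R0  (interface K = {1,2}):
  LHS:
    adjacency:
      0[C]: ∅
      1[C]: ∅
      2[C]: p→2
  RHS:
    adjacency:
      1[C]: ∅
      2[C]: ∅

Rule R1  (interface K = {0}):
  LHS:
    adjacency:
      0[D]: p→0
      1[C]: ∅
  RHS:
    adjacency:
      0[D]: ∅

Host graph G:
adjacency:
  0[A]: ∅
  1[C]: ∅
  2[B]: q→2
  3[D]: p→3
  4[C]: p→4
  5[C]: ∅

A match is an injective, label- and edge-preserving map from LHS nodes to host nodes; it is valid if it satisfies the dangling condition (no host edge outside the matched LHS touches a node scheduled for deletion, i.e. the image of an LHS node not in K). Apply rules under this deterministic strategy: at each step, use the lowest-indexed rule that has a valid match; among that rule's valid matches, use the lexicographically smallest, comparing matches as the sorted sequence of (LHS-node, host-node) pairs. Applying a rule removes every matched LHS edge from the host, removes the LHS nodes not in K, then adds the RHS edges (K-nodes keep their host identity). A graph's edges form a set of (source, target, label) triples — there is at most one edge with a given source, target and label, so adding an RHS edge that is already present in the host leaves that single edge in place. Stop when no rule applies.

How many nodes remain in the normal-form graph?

Answer: 4

Rewrite trace:
initial: |V|=6 |E|=3  E = 2-q->2 3-p->3 4-p->4
step 1: apply R0 at {0↦1, 1↦5, 2↦4}  → |V|=5 |E|=2  E = 2-q->2 3-p->3
step 2: apply R1 at {0↦3, 1↦4}  → |V|=4 |E|=1  E = 2-q->2
final graph: no rule applies after step 2
NF nodes: {0:A, 2:B, 3:D, 5:C}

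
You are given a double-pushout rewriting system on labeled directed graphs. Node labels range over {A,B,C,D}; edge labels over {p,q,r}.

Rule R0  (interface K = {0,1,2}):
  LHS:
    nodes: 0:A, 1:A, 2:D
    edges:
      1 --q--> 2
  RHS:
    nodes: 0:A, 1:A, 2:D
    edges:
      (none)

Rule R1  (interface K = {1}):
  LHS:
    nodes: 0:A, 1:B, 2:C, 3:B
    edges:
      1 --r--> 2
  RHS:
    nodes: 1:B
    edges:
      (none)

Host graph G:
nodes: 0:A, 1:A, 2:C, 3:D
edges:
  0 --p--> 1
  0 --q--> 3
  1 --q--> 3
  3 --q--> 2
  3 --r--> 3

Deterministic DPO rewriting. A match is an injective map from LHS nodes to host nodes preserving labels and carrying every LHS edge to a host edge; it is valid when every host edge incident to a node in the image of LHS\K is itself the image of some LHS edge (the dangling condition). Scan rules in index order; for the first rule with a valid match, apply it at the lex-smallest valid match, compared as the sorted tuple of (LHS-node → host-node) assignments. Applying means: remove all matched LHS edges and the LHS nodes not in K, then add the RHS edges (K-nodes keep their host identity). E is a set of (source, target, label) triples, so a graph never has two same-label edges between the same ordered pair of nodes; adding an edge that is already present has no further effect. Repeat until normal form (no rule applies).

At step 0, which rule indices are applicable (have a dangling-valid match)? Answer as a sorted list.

R0: 2 valid matches — {0↦0, 1↦1, 2↦3}, {0↦1, 1↦0, 2↦3}
R1: no valid match — LHS pattern not found

Answer: [R0]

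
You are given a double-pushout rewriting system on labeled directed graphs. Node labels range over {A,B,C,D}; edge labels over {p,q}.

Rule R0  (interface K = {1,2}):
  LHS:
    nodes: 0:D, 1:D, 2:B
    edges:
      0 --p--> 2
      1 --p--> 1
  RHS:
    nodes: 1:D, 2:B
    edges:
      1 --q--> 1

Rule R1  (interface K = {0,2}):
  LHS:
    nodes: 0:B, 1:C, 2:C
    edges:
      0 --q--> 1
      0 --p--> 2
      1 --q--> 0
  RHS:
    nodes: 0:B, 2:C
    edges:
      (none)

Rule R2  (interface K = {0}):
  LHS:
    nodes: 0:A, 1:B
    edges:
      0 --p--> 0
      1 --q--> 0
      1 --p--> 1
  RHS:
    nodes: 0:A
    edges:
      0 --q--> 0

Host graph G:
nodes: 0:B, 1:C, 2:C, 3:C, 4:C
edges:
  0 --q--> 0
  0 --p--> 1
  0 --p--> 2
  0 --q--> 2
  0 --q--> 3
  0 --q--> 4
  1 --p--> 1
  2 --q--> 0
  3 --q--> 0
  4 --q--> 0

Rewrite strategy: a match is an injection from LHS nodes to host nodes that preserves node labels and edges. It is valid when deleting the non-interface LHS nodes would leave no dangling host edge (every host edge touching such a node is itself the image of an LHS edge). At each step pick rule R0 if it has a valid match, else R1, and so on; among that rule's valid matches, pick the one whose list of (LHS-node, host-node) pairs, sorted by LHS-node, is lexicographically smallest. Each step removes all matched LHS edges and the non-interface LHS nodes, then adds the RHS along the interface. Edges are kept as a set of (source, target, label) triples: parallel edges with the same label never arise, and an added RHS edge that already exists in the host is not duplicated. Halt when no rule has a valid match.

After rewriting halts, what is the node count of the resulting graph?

[0] host  ⇒  5 nodes, 10 edges  {0-q->0 0-p->1 0-p->2 0-q->2 0-q->3 0-q->4 1-p->1 2-q->0 3-q->0 4-q->0}
[1] R1 @ {0↦0, 1↦3, 2↦1}  ⇒  4 nodes, 7 edges  {0-q->0 0-p->2 0-q->2 0-q->4 1-p->1 2-q->0 4-q->0}
[2] R1 @ {0↦0, 1↦4, 2↦2}  ⇒  3 nodes, 4 edges  {0-q->0 0-q->2 1-p->1 2-q->0}
halt: no rule applies after step 2
NF nodes: {0:B, 1:C, 2:C}

Answer: 3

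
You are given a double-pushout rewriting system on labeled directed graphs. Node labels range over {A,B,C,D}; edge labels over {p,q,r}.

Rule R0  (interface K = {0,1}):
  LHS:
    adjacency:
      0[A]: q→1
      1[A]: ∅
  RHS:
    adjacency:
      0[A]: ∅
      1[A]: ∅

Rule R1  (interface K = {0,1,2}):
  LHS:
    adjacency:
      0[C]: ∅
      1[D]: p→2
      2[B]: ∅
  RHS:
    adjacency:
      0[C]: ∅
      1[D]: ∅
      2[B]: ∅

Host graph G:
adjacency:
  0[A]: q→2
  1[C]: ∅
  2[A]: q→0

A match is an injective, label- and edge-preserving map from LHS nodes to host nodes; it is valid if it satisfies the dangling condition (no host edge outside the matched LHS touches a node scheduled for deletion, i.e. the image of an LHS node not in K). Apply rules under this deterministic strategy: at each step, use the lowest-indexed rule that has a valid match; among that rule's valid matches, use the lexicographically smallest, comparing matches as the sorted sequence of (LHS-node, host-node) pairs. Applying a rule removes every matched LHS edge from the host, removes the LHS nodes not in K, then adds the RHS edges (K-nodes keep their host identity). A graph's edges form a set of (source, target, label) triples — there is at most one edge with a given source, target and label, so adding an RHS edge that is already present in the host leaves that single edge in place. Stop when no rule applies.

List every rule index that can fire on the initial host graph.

Answer: [R0]

Steps:
R0: 2 valid matches — {0↦0, 1↦2}, {0↦2, 1↦0}
R1: no valid match — LHS pattern not found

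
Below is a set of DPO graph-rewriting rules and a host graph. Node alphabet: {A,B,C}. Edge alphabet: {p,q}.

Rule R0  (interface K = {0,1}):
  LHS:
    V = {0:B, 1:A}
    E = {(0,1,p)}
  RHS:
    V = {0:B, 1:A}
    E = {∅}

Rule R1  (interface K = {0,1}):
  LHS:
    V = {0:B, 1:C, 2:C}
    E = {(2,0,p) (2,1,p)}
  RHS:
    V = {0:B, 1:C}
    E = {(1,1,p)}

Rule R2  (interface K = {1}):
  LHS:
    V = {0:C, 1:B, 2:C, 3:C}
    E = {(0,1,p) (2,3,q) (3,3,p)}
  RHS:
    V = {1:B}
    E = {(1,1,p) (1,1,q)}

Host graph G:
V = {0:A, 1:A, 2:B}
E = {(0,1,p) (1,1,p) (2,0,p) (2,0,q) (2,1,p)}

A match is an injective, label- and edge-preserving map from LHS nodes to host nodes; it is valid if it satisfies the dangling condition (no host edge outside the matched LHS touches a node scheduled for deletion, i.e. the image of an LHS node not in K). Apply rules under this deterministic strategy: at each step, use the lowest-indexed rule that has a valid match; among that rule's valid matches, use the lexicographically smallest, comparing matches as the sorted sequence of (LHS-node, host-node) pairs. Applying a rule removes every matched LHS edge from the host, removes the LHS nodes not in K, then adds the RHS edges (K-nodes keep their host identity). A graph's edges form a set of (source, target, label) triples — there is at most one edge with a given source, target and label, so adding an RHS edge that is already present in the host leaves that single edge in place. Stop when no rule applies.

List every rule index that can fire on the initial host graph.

R0: 2 valid matches — {0↦2, 1↦0}, {0↦2, 1↦1}
R1: no valid match — LHS pattern not found
R2: no valid match — LHS pattern not found

Answer: [R0]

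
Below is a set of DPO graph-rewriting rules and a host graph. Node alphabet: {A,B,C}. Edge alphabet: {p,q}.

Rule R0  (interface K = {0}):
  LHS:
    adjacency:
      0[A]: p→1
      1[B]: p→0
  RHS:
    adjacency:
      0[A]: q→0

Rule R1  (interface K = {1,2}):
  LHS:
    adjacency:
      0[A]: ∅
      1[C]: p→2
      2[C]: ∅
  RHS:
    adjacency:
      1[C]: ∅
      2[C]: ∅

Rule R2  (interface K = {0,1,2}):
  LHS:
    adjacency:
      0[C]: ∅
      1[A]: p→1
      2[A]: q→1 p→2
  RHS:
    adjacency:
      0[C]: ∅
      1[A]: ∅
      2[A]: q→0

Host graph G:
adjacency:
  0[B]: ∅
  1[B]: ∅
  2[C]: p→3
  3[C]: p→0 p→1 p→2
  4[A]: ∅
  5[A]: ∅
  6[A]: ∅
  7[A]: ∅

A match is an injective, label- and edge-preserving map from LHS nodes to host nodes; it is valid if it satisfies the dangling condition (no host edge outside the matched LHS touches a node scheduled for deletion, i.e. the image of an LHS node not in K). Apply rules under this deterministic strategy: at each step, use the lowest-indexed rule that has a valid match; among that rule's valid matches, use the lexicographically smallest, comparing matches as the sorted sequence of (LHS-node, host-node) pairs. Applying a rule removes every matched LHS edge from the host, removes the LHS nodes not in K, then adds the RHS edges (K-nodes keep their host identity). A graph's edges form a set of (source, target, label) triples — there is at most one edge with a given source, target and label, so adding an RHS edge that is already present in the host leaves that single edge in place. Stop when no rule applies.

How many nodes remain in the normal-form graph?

Answer: 6

Rewrite trace:
initial: |V|=8 |E|=4  E = 2-p->3 3-p->0 3-p->1 3-p->2
step 1: apply R1 at {0↦4, 1↦2, 2↦3}  → |V|=7 |E|=3  E = 3-p->0 3-p->1 3-p->2
step 2: apply R1 at {0↦5, 1↦3, 2↦2}  → |V|=6 |E|=2  E = 3-p->0 3-p->1
final graph: no rule applies after step 2
NF nodes: {0:B, 1:B, 2:C, 3:C, 6:A, 7:A}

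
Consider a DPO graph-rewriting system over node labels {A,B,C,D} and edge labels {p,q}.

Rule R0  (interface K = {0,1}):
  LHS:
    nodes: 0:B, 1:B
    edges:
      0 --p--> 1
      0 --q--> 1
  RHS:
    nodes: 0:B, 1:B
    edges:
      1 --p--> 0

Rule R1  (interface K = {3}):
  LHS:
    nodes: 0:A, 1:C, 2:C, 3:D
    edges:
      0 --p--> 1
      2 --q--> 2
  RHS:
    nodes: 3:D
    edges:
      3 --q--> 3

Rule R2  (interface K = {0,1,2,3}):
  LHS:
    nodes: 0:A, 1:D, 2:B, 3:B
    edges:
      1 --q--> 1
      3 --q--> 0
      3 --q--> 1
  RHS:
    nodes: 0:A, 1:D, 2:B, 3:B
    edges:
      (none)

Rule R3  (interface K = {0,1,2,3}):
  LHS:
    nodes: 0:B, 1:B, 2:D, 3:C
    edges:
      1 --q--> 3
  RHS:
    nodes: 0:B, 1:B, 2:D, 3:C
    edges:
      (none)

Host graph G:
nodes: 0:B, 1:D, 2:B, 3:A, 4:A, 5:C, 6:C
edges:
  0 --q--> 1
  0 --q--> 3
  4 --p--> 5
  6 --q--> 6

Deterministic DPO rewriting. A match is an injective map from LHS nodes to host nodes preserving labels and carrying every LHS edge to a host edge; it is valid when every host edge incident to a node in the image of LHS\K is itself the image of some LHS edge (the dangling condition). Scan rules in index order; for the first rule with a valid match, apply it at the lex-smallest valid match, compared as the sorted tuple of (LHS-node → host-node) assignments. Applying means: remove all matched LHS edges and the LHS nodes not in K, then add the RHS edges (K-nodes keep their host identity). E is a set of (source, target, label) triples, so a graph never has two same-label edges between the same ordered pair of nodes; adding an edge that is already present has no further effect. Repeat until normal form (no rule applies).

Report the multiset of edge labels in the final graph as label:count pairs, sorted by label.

[0] host  ⇒  7 nodes, 4 edges  {0-q->1 0-q->3 4-p->5 6-q->6}
[1] R1 @ {0↦4, 1↦5, 2↦6, 3↦1}  ⇒  4 nodes, 3 edges  {0-q->1 0-q->3 1-q->1}
[2] R2 @ {0↦3, 1↦1, 2↦2, 3↦0}  ⇒  4 nodes, 0 edges  {∅}
normal form: no rule applies after step 2
NF edges: []

Answer: (no edges)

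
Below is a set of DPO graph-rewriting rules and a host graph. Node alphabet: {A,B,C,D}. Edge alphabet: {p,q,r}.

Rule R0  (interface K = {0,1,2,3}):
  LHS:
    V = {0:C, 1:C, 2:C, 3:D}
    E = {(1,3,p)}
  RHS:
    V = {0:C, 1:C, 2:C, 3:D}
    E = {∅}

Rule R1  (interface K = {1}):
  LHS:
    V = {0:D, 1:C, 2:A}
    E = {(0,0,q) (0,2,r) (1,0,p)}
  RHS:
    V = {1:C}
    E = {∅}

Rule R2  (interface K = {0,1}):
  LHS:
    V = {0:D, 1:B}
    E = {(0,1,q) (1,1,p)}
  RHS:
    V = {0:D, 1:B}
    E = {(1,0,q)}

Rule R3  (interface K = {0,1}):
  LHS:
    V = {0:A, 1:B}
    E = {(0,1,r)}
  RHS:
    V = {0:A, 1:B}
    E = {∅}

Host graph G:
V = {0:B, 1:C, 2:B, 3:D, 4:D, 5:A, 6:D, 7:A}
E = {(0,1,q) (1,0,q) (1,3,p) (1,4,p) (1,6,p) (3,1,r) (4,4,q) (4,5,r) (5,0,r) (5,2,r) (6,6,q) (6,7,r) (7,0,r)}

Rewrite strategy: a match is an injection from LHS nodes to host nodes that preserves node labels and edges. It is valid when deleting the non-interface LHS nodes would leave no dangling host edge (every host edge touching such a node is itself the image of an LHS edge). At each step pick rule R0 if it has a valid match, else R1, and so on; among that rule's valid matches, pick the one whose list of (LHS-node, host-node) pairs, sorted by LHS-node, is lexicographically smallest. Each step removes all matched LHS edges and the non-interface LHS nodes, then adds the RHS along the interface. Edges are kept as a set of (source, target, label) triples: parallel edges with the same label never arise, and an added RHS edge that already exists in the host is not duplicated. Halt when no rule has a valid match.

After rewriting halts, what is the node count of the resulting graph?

start.  V:8 E:13  edges: 0-q->1 1-q->0 1-p->3 1-p->4 1-p->6 3-r->1 4-q->4 4-r->5 5-r->0 5-r->2 6-q->6 6-r->7 7-r->0
1. fire R3 via {0↦5, 1↦0}  →  V:8 E:12  edges: 0-q->1 1-q->0 1-p->3 1-p->4 1-p->6 3-r->1 4-q->4 4-r->5 5-r->2 6-q->6 6-r->7 7-r->0
2. fire R3 via {0↦5, 1↦2}  →  V:8 E:11  edges: 0-q->1 1-q->0 1-p->3 1-p->4 1-p->6 3-r->1 4-q->4 4-r->5 6-q->6 6-r->7 7-r->0
3. fire R1 via {0↦4, 1↦1, 2↦5}  →  V:6 E:8  edges: 0-q->1 1-q->0 1-p->3 1-p->6 3-r->1 6-q->6 6-r->7 7-r->0
4. fire R3 via {0↦7, 1↦0}  →  V:6 E:7  edges: 0-q->1 1-q->0 1-p->3 1-p->6 3-r->1 6-q->6 6-r->7
5. fire R1 via {0↦6, 1↦1, 2↦7}  →  V:4 E:4  edges: 0-q->1 1-q->0 1-p->3 3-r->1
halt: no rule applies after step 5
NF nodes: {0:B, 1:C, 2:B, 3:D}

Answer: 4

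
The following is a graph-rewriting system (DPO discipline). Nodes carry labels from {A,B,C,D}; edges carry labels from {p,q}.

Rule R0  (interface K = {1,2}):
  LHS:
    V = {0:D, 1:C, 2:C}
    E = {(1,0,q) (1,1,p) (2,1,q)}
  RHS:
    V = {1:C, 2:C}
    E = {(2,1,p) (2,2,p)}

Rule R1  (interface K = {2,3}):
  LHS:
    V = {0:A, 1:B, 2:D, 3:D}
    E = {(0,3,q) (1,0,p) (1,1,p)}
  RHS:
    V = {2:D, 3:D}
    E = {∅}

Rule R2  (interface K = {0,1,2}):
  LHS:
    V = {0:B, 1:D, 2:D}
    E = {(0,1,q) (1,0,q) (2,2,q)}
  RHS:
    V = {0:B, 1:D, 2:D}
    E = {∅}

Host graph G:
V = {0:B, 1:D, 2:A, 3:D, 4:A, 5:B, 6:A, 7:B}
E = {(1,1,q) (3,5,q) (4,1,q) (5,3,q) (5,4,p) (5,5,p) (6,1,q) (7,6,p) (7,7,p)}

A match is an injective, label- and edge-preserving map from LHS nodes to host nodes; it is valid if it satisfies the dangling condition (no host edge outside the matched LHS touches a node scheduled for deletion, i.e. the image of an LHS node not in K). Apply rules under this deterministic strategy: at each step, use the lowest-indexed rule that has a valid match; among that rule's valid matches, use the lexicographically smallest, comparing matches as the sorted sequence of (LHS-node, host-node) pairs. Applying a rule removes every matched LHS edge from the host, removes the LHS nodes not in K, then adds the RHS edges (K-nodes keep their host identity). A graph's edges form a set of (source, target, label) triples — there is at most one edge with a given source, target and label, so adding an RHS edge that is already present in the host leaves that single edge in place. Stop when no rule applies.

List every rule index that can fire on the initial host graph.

Answer: [R1,R2]

Derivation:
R0: no valid match — LHS pattern not found
R1: 1 valid match — {0↦6, 1↦7, 2↦3, 3↦1}
R2: 1 valid match — {0↦5, 1↦3, 2↦1}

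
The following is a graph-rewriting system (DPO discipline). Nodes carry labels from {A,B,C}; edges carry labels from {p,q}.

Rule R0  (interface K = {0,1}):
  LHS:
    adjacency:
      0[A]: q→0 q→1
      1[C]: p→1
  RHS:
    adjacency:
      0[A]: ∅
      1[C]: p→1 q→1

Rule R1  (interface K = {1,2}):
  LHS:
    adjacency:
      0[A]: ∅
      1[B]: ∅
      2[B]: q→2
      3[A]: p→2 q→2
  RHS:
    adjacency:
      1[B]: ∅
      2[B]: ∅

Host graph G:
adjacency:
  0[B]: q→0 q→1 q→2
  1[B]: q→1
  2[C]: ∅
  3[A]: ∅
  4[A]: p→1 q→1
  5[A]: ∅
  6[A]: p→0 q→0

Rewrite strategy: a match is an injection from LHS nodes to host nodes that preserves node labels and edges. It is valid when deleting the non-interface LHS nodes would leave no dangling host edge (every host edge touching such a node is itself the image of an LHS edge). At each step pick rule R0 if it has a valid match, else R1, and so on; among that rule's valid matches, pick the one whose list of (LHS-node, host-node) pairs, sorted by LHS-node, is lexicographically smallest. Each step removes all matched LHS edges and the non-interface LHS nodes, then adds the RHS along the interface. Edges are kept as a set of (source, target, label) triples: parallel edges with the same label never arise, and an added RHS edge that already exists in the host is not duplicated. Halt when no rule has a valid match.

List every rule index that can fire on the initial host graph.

Answer: [R1]

Rewrite trace:
R0: no valid match — LHS pattern not found
R1: 4 valid matches — {0↦3, 1↦0, 2↦1, 3↦4}, {0↦3, 1↦1, 2↦0, 3↦6}, {0↦5, 1↦0, 2↦1, 3↦4} (+1 more)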